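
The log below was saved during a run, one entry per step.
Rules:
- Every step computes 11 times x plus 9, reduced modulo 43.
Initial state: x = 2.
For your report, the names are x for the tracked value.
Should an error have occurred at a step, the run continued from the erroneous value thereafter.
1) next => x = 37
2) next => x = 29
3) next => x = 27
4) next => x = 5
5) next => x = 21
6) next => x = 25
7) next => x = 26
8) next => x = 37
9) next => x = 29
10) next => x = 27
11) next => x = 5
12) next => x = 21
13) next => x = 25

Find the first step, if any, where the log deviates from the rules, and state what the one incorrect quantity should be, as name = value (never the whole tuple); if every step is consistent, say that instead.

step 1: x = (11*2 + 9) mod 43 = 31 -> this is not what the log shows
The audit stops at step 1: the recorded entry is wrong and should be x = 31.

step 1, x = 31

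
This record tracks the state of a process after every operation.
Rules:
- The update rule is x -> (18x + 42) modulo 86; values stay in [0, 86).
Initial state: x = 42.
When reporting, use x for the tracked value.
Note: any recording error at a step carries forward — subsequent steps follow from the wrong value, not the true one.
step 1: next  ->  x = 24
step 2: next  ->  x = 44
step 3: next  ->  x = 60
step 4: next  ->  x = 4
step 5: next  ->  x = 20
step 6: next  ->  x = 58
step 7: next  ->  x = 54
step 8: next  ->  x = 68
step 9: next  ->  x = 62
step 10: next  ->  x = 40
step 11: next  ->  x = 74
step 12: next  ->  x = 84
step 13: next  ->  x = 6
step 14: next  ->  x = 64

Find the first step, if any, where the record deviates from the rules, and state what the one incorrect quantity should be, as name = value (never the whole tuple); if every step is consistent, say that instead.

Step 1: x = (18*42 + 42) mod 86 = 24 — agrees with the record.
Step 2: x = (18*24 + 42) mod 86 = 44 — verified.
Step 3: x = (18*44 + 42) mod 86 = 60 — consistent with the record.
Step 4: x = (18*60 + 42) mod 86 = 4 — consistent with the record.
Step 5: x = (18*4 + 42) mod 86 = 28 — the record disagrees here.
First incorrect step: 5; the correct value is x = 28.

step 5, x = 28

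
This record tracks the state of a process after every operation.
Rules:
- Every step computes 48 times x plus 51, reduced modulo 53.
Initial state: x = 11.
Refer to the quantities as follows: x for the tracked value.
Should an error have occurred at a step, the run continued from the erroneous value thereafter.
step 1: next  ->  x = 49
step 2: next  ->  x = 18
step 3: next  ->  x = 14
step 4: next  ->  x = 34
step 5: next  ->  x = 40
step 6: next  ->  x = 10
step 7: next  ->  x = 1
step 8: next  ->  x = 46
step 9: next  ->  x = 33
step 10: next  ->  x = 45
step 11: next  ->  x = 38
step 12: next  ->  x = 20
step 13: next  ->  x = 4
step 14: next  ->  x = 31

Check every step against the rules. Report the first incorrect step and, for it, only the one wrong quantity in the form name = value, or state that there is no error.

no error

Step 1: x = (48*11 + 51) mod 53 = 49 — confirmed correct.
Step 2: x = (48*49 + 51) mod 53 = 18 — matches.
Step 3: x = (48*18 + 51) mod 53 = 14 — no discrepancy.
Step 4: x = (48*14 + 51) mod 53 = 34 — exactly as logged.
Step 5: x = (48*34 + 51) mod 53 = 40 — in agreement.
Step 6: x = (48*40 + 51) mod 53 = 10 — agrees with the record.
Step 7: x = (48*10 + 51) mod 53 = 1 — same as recorded.
Step 8: x = (48*1 + 51) mod 53 = 46 — checks out.
Step 9: x = (48*46 + 51) mod 53 = 33 — agrees with the record.
Step 10: x = (48*33 + 51) mod 53 = 45 — verified.
Step 11: x = (48*45 + 51) mod 53 = 38 — matches.
Step 12: x = (48*38 + 51) mod 53 = 20 — in agreement.
Step 13: x = (48*20 + 51) mod 53 = 4 — confirmed correct.
Step 14: x = (48*4 + 51) mod 53 = 31 — same as recorded.
Nothing is out of place; the run is error-free.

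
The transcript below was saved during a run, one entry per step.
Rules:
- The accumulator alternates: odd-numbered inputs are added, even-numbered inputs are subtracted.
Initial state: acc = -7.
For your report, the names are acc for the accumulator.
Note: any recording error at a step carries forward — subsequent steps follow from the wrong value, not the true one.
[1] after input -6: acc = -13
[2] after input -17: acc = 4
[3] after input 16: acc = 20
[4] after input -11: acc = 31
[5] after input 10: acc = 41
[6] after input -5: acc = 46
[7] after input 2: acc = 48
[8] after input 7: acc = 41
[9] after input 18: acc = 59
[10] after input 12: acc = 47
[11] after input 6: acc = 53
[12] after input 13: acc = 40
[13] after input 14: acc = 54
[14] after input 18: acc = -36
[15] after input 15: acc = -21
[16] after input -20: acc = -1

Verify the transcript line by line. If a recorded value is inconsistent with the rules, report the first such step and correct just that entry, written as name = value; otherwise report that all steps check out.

step 14, acc = 36

Recomputing the run from the initial state:
step 1: acc = -13
step 2: acc = 4
step 3: acc = 20
step 4: acc = 31
step 5: acc = 41
step 6: acc = 46
step 7: acc = 48
step 8: acc = 41
step 9: acc = 59
step 10: acc = 47
step 11: acc = 53
step 12: acc = 40
step 13: acc = 54
step 14: acc = 36
step 15: acc = 51
step 16: acc = 71
The first disagreement with the transcript is at step 14, where the value should be acc = 36.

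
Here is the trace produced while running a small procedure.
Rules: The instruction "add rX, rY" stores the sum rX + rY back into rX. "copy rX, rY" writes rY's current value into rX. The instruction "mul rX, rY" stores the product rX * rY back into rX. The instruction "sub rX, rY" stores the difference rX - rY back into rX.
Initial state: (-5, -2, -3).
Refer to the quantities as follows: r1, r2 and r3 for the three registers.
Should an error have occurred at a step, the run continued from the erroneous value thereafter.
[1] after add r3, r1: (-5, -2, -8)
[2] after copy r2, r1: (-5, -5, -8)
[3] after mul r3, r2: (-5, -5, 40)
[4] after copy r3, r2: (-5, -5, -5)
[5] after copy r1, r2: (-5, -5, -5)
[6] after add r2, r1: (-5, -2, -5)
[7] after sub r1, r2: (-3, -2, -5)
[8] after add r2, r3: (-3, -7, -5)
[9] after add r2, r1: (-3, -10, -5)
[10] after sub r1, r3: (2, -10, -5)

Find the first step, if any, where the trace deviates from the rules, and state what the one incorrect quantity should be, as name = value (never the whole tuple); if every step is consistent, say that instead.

step 1: r3 = -3 + -5 = -8 -> in agreement
step 2: r2 = -5 -> same as recorded
step 3: r3 = -8 * -5 = 40 -> confirmed correct
step 4: r3 = -5 -> no discrepancy
step 5: r1 = -5 -> no discrepancy
step 6: r2 = -5 + -5 = -10 -> the trace disagrees here
Conclusion: step 6 carries the first error; the entry should be r2 = -10.

step 6, r2 = -10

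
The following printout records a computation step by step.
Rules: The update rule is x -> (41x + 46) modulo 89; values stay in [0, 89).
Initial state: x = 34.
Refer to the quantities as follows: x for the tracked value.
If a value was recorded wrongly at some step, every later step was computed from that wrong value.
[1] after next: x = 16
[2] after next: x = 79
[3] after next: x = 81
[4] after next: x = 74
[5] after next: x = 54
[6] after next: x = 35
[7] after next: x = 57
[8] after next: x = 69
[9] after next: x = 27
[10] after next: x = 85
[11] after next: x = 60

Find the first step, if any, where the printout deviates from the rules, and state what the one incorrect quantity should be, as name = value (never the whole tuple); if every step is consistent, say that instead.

Step 1: x = (41*34 + 46) mod 89 = 16 — consistent with the printout.
Step 2: x = (41*16 + 46) mod 89 = 79 — exactly as logged.
Step 3: x = (41*79 + 46) mod 89 = 81 — consistent with the printout.
Step 4: x = (41*81 + 46) mod 89 = 74 — consistent with the printout.
Step 5: x = (41*74 + 46) mod 89 = 54 — confirmed correct.
Step 6: x = (41*54 + 46) mod 89 = 35 — no discrepancy.
Step 7: x = (41*35 + 46) mod 89 = 57 — checks out.
Step 8: x = (41*57 + 46) mod 89 = 69 — verified.
Step 9: x = (41*69 + 46) mod 89 = 27 — agrees with the printout.
Step 10: x = (41*27 + 46) mod 89 = 85 — in agreement.
Step 11: x = (41*85 + 46) mod 89 = 60 — no discrepancy.
Every step is consistent.

no error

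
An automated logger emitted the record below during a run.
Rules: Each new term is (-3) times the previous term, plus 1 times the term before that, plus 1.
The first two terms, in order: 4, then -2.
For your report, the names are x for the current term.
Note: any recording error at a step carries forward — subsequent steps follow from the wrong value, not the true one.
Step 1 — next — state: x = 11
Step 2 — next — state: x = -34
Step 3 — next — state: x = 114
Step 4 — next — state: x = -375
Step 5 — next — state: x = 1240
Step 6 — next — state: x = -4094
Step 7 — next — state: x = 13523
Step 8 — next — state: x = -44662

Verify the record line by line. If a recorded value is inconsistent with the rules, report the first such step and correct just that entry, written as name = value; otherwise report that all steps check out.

Recomputing the run from the initial state:
step 1: x = 11
step 2: x = -34
step 3: x = 114
step 4: x = -375
step 5: x = 1240
step 6: x = -4094
step 7: x = 13523
step 8: x = -44662
This matches the record at every step.

no error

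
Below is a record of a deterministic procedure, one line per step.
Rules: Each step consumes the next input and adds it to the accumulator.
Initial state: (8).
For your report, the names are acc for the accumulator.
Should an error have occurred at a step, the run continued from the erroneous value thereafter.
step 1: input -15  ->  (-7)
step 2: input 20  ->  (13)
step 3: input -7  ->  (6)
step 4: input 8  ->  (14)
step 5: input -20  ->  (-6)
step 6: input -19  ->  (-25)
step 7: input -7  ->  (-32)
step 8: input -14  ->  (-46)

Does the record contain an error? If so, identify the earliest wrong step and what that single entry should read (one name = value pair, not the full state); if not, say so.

Step 1: acc = 8 + -15 = -7 — no discrepancy.
Step 2: acc = -7 + 20 = 13 — confirmed correct.
Step 3: acc = 13 + -7 = 6 — same as recorded.
Step 4: acc = 6 + 8 = 14 — exactly as logged.
Step 5: acc = 14 + -20 = -6 — agrees with the record.
Step 6: acc = -6 + -19 = -25 — checks out.
Step 7: acc = -25 + -7 = -32 — in agreement.
Step 8: acc = -32 + -14 = -46 — exactly as logged.
The recomputation confirms every line.

no error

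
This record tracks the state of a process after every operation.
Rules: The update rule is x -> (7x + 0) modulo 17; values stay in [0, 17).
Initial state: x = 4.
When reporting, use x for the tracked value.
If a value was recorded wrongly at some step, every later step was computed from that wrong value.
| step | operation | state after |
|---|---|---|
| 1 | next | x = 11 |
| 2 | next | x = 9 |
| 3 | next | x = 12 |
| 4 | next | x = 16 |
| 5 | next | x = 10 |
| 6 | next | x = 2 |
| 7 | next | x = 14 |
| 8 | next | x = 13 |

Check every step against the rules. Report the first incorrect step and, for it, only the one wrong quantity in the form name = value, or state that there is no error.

no error

Recomputing the run from the initial state:
step 1: x = 11
step 2: x = 9
step 3: x = 12
step 4: x = 16
step 5: x = 10
step 6: x = 2
step 7: x = 14
step 8: x = 13
This matches the record at every step.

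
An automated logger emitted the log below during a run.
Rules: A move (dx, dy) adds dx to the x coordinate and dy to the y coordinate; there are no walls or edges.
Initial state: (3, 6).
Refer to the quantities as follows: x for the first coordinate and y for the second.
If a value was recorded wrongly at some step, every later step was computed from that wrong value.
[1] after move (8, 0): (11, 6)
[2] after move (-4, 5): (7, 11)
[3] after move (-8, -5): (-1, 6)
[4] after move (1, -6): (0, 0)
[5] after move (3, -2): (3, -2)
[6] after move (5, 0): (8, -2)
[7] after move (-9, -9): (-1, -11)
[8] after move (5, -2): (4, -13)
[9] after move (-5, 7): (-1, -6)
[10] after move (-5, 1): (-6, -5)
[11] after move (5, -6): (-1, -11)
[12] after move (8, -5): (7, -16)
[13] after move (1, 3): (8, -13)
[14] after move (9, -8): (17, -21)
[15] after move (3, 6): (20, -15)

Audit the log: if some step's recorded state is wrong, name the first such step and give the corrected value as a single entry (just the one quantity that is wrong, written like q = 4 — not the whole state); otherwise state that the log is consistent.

no error

Recomputing the run from the initial state:
step 1: x = 11, y = 6
step 2: x = 7, y = 11
step 3: x = -1, y = 6
step 4: x = 0, y = 0
step 5: x = 3, y = -2
step 6: x = 8, y = -2
step 7: x = -1, y = -11
step 8: x = 4, y = -13
step 9: x = -1, y = -6
step 10: x = -6, y = -5
step 11: x = -1, y = -11
step 12: x = 7, y = -16
step 13: x = 8, y = -13
step 14: x = 17, y = -21
step 15: x = 20, y = -15
This matches the log at every step.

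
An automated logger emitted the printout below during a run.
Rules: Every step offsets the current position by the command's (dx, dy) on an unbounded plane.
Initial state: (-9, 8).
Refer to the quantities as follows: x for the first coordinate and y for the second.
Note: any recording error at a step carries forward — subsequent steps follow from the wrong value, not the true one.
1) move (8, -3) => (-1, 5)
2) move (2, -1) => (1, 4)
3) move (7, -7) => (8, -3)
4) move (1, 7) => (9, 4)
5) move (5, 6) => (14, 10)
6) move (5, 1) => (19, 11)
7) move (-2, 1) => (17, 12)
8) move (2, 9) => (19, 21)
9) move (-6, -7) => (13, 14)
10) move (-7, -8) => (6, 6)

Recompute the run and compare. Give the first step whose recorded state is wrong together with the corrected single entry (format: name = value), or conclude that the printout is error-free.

Step 1: x = -9 + (8) = -1, y = 8 + (-3) = 5 — checks out.
Step 2: x = -1 + (2) = 1, y = 5 + (-1) = 4 — no discrepancy.
Step 3: x = 1 + (7) = 8, y = 4 + (-7) = -3 — verified.
Step 4: x = 8 + (1) = 9, y = -3 + (7) = 4 — agrees with the printout.
Step 5: x = 9 + (5) = 14, y = 4 + (6) = 10 — confirmed correct.
Step 6: x = 14 + (5) = 19, y = 10 + (1) = 11 — same as recorded.
Step 7: x = 19 + (-2) = 17, y = 11 + (1) = 12 — agrees with the printout.
Step 8: x = 17 + (2) = 19, y = 12 + (9) = 21 — matches.
Step 9: x = 19 + (-6) = 13, y = 21 + (-7) = 14 — exactly as logged.
Step 10: x = 13 + (-7) = 6, y = 14 + (-8) = 6 — checks out.
All entries verified; no error found.

no error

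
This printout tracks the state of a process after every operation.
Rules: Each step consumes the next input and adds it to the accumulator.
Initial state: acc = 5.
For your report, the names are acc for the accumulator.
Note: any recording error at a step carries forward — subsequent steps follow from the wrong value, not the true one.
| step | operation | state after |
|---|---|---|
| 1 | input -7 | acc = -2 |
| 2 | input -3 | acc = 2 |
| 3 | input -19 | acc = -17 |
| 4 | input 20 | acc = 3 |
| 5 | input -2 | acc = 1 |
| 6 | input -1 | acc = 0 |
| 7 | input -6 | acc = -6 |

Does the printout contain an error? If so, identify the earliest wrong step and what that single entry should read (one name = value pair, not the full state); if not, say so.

step 1: acc = 5 + -7 = -2 -> matches
step 2: acc = -2 + -3 = -5 -> this is not what the printout shows
The audit stops at step 2: the recorded entry is wrong and should be acc = -5.

step 2, acc = -5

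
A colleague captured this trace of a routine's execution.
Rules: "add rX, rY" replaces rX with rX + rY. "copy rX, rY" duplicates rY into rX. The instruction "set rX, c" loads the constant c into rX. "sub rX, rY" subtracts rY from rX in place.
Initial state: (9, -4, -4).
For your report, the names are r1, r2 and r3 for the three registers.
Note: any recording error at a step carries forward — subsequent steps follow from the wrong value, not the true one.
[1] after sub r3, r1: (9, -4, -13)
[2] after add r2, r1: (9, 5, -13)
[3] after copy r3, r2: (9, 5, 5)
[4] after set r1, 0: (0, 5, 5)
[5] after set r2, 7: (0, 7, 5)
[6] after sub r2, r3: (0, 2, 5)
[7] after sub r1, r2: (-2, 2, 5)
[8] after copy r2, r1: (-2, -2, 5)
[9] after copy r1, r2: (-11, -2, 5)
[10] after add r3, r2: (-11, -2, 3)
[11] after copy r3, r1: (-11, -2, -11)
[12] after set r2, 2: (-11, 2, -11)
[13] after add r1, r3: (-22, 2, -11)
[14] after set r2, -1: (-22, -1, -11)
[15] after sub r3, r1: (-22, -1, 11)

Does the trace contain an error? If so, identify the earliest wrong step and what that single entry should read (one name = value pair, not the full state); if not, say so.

Step 1: r3 = -4 - 9 = -13 — no discrepancy.
Step 2: r2 = -4 + 9 = 5 — same as recorded.
Step 3: r3 = 5 — same as recorded.
Step 4: r1 = 0 — agrees with the trace.
Step 5: r2 = 7 — agrees with the trace.
Step 6: r2 = 7 - 5 = 2 — no discrepancy.
Step 7: r1 = 0 - 2 = -2 — consistent with the trace.
Step 8: r2 = -2 — in agreement.
Step 9: r1 = -2 — the trace has a different value.
That makes step 9 the first incorrect line — r1 = -2 is what it should show.

step 9, r1 = -2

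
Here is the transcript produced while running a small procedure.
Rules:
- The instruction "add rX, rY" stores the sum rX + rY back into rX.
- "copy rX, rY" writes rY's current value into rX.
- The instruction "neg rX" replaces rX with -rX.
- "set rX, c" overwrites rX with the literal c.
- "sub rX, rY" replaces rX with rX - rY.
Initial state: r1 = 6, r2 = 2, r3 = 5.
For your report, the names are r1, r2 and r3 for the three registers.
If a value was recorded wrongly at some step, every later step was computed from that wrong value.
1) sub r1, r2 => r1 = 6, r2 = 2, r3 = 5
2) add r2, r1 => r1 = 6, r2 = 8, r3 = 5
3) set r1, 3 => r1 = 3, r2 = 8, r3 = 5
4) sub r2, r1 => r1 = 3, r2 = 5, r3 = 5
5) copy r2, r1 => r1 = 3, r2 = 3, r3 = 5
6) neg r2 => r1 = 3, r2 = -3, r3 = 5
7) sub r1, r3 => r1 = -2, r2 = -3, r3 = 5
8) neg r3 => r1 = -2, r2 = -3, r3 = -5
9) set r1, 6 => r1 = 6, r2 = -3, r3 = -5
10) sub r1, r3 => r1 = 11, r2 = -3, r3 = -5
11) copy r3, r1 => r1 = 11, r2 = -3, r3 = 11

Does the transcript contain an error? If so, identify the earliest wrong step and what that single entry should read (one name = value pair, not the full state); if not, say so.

Recomputing the run from the initial state:
step 1: r1 = 4, r2 = 2, r3 = 5
step 2: r1 = 4, r2 = 6, r3 = 5
step 3: r1 = 3, r2 = 6, r3 = 5
step 4: r1 = 3, r2 = 3, r3 = 5
step 5: r1 = 3, r2 = 3, r3 = 5
step 6: r1 = 3, r2 = -3, r3 = 5
step 7: r1 = -2, r2 = -3, r3 = 5
step 8: r1 = -2, r2 = -3, r3 = -5
step 9: r1 = 6, r2 = -3, r3 = -5
step 10: r1 = 11, r2 = -3, r3 = -5
step 11: r1 = 11, r2 = -3, r3 = 11
The first disagreement with the transcript is at step 1, where the value should be r1 = 4.

step 1, r1 = 4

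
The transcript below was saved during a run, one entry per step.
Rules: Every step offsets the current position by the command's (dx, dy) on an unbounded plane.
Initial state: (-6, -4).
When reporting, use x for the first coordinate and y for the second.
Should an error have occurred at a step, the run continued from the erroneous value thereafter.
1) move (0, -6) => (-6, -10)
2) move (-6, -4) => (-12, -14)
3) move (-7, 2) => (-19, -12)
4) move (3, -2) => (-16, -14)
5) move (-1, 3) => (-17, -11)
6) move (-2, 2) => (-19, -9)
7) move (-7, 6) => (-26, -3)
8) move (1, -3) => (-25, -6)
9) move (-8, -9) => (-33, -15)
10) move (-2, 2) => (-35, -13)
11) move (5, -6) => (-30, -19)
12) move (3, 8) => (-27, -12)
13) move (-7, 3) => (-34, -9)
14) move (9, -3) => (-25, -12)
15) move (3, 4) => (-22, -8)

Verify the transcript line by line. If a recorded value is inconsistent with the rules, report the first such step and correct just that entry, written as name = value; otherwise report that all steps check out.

Step 1: x = -6 + (0) = -6, y = -4 + (-6) = -10 — in agreement.
Step 2: x = -6 + (-6) = -12, y = -10 + (-4) = -14 — consistent with the transcript.
Step 3: x = -12 + (-7) = -19, y = -14 + (2) = -12 — exactly as logged.
Step 4: x = -19 + (3) = -16, y = -12 + (-2) = -14 — consistent with the transcript.
Step 5: x = -16 + (-1) = -17, y = -14 + (3) = -11 — confirmed correct.
Step 6: x = -17 + (-2) = -19, y = -11 + (2) = -9 — same as recorded.
Step 7: x = -19 + (-7) = -26, y = -9 + (6) = -3 — no discrepancy.
Step 8: x = -26 + (1) = -25, y = -3 + (-3) = -6 — in agreement.
Step 9: x = -25 + (-8) = -33, y = -6 + (-9) = -15 — no discrepancy.
Step 10: x = -33 + (-2) = -35, y = -15 + (2) = -13 — agrees with the transcript.
Step 11: x = -35 + (5) = -30, y = -13 + (-6) = -19 — consistent with the transcript.
Step 12: x = -30 + (3) = -27, y = -19 + (8) = -11 — the transcript disagrees here.
Conclusion: step 12 carries the first error; the entry should be y = -11.

step 12, y = -11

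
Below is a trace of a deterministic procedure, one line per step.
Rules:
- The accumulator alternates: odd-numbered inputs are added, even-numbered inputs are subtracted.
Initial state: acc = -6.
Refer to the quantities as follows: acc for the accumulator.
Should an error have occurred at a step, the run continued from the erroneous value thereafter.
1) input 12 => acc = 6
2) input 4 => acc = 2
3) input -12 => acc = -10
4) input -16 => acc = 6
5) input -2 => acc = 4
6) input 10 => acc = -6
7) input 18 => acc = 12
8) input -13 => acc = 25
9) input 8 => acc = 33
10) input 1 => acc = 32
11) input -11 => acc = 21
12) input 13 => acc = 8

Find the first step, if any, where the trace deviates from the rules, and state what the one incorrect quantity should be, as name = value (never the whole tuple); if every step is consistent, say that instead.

no error

Step 1: acc = -6 + 12 = 6 — matches.
Step 2: acc = 6 - 4 = 2 — same as recorded.
Step 3: acc = 2 + -12 = -10 — same as recorded.
Step 4: acc = -10 - -16 = 6 — agrees with the trace.
Step 5: acc = 6 + -2 = 4 — verified.
Step 6: acc = 4 - 10 = -6 — same as recorded.
Step 7: acc = -6 + 18 = 12 — exactly as logged.
Step 8: acc = 12 - -13 = 25 — confirmed correct.
Step 9: acc = 25 + 8 = 33 — in agreement.
Step 10: acc = 33 - 1 = 32 — verified.
Step 11: acc = 32 + -11 = 21 — agrees with the trace.
Step 12: acc = 21 - 13 = 8 — checks out.
Each recorded entry agrees with the recomputation.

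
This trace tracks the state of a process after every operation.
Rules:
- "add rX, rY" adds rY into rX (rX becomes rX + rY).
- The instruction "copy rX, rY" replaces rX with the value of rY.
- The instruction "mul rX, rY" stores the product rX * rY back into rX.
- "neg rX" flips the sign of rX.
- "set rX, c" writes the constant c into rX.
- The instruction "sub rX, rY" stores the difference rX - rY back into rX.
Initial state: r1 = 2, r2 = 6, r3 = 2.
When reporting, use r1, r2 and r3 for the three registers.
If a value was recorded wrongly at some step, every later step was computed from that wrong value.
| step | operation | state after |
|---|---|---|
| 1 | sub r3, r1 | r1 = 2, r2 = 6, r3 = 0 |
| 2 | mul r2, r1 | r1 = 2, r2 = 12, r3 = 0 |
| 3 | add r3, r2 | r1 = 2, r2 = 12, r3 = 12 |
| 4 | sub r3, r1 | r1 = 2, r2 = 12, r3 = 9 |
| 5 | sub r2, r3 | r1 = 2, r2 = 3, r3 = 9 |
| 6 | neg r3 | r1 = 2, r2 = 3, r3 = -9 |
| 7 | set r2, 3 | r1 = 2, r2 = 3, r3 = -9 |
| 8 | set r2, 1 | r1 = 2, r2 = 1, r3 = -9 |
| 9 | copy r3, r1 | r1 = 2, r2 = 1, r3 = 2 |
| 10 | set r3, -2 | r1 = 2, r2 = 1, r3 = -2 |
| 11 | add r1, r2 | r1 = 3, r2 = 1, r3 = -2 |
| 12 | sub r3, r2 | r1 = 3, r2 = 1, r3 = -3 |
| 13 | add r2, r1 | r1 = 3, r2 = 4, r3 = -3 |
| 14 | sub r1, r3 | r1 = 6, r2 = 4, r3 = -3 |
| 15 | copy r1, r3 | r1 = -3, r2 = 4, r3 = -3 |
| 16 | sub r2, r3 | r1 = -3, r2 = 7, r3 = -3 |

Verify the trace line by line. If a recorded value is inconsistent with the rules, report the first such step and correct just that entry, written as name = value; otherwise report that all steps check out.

step 4, r3 = 10

1. r3 = 2 - 2 = 0 (no discrepancy)
2. r2 = 6 * 2 = 12 (in agreement)
3. r3 = 0 + 12 = 12 (in agreement)
4. r3 = 12 - 2 = 10 (not what was recorded)
The audit stops at step 4: the recorded entry is wrong and should be r3 = 10.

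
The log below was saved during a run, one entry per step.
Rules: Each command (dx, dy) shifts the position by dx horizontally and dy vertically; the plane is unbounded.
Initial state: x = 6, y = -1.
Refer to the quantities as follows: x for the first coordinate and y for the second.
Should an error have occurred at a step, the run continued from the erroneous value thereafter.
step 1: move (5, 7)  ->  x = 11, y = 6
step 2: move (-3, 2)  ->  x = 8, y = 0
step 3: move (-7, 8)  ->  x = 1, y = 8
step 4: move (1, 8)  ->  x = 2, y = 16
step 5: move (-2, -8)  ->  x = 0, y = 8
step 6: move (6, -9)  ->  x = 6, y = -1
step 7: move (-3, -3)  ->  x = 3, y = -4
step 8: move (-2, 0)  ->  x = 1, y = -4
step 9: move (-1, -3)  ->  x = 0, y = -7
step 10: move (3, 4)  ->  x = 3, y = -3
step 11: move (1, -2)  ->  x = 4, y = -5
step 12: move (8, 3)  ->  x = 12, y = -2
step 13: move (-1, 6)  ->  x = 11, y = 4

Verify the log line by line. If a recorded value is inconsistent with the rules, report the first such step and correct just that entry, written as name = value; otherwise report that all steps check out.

step 2, y = 8

step 1: x = 6 + (5) = 11, y = -1 + (7) = 6 -> exactly as logged
step 2: x = 11 + (-3) = 8, y = 6 + (2) = 8 -> this is not what the log shows
First deviation found at step 2; the corrected entry is y = 8.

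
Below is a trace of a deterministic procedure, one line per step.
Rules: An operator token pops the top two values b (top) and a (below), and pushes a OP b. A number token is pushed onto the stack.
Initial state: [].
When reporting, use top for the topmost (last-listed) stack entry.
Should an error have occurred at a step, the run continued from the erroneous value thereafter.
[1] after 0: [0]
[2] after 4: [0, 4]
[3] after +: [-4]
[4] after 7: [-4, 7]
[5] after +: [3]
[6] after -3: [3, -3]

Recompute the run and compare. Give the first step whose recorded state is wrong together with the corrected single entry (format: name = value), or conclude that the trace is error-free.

1. push 0: top = 0 (no discrepancy)
2. push 4: top = 4 (checks out)
3. 0 + 4 = 4 (not what was recorded)
The earliest wrong entry is at step 3: it should read top = 4.

step 3, top = 4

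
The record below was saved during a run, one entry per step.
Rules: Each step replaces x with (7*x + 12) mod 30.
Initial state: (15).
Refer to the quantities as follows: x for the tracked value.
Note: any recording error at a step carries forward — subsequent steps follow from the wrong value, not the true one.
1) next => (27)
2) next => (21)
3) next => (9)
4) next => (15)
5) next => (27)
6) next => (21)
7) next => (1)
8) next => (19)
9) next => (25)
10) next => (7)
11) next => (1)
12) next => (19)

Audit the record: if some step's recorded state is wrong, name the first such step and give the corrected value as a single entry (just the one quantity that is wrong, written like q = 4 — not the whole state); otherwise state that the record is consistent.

Recomputing the run from the initial state:
step 1: x = 27
step 2: x = 21
step 3: x = 9
step 4: x = 15
step 5: x = 27
step 6: x = 21
step 7: x = 9
step 8: x = 15
step 9: x = 27
step 10: x = 21
step 11: x = 9
step 12: x = 15
The first disagreement with the record is at step 7, where the value should be x = 9.

step 7, x = 9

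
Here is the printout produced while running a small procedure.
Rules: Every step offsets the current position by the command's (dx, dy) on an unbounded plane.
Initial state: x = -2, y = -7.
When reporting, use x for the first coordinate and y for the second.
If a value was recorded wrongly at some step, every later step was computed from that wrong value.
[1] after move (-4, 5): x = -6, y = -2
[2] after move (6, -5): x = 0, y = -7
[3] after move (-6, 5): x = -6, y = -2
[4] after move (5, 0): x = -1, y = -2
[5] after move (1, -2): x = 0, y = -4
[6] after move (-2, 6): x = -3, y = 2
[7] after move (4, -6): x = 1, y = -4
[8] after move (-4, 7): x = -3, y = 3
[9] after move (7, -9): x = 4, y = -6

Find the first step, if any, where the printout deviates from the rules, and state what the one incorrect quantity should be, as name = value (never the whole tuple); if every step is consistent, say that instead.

Recomputing the run from the initial state:
step 1: x = -6, y = -2
step 2: x = 0, y = -7
step 3: x = -6, y = -2
step 4: x = -1, y = -2
step 5: x = 0, y = -4
step 6: x = -2, y = 2
step 7: x = 2, y = -4
step 8: x = -2, y = 3
step 9: x = 5, y = -6
The first disagreement with the printout is at step 6, where the value should be x = -2.

step 6, x = -2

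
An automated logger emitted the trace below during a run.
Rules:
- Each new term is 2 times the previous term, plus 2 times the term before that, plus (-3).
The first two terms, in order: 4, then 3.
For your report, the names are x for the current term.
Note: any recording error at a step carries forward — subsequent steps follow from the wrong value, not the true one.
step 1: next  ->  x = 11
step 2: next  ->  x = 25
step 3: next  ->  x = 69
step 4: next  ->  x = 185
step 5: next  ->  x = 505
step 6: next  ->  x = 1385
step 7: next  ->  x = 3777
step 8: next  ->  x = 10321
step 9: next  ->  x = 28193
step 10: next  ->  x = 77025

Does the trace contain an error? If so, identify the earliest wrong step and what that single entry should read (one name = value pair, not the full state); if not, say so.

step 6, x = 1377

Step 1: x = 2*(3) + (2)*(4) + (-3) = 11 — matches.
Step 2: x = 2*(11) + (2)*(3) + (-3) = 25 — in agreement.
Step 3: x = 2*(25) + (2)*(11) + (-3) = 69 — matches.
Step 4: x = 2*(69) + (2)*(25) + (-3) = 185 — verified.
Step 5: x = 2*(185) + (2)*(69) + (-3) = 505 — exactly as logged.
Step 6: x = 2*(505) + (2)*(185) + (-3) = 1377 — the entry is off here.
The audit stops at step 6: the recorded entry is wrong and should be x = 1377.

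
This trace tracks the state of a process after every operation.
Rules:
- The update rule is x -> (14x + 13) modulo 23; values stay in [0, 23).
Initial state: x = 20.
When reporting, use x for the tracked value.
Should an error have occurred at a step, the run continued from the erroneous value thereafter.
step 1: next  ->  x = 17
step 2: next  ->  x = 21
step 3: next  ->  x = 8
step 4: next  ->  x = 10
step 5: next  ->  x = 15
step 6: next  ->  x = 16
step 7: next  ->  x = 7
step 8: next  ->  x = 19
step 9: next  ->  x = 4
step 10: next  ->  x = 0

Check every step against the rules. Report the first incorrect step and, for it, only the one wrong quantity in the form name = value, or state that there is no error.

step 9, x = 3

Step 1: x = (14*20 + 13) mod 23 = 17 — verified.
Step 2: x = (14*17 + 13) mod 23 = 21 — agrees with the trace.
Step 3: x = (14*21 + 13) mod 23 = 8 — confirmed correct.
Step 4: x = (14*8 + 13) mod 23 = 10 — consistent with the trace.
Step 5: x = (14*10 + 13) mod 23 = 15 — checks out.
Step 6: x = (14*15 + 13) mod 23 = 16 — in agreement.
Step 7: x = (14*16 + 13) mod 23 = 7 — confirmed correct.
Step 8: x = (14*7 + 13) mod 23 = 19 — no discrepancy.
Step 9: x = (14*19 + 13) mod 23 = 3 — the recorded entry deviates here.
First deviation found at step 9; the corrected entry is x = 3.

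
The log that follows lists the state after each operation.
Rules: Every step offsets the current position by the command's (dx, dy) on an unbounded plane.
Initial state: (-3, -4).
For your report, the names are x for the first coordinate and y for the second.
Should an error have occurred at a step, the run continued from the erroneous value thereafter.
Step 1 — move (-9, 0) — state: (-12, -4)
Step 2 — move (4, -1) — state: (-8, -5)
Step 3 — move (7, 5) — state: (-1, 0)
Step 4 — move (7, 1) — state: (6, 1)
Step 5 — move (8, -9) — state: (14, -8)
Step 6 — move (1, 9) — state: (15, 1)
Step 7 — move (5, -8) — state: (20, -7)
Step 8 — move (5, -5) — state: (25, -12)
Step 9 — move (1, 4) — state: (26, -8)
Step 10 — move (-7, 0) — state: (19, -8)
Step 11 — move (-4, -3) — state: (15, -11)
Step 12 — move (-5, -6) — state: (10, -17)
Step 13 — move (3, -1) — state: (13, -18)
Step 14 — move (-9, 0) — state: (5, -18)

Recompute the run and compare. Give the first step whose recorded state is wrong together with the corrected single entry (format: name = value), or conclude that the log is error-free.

1. x = -3 + (-9) = -12, y = -4 + (0) = -4 (exactly as logged)
2. x = -12 + (4) = -8, y = -4 + (-1) = -5 (verified)
3. x = -8 + (7) = -1, y = -5 + (5) = 0 (matches)
4. x = -1 + (7) = 6, y = 0 + (1) = 1 (exactly as logged)
5. x = 6 + (8) = 14, y = 1 + (-9) = -8 (checks out)
6. x = 14 + (1) = 15, y = -8 + (9) = 1 (exactly as logged)
7. x = 15 + (5) = 20, y = 1 + (-8) = -7 (in agreement)
8. x = 20 + (5) = 25, y = -7 + (-5) = -12 (in agreement)
9. x = 25 + (1) = 26, y = -12 + (4) = -8 (verified)
10. x = 26 + (-7) = 19, y = -8 + (0) = -8 (consistent with the log)
11. x = 19 + (-4) = 15, y = -8 + (-3) = -11 (confirmed correct)
12. x = 15 + (-5) = 10, y = -11 + (-6) = -17 (verified)
13. x = 10 + (3) = 13, y = -17 + (-1) = -18 (matches)
14. x = 13 + (-9) = 4, y = -18 + (0) = -18 (a discrepancy with the log)
That makes step 14 the first incorrect line — x = 4 is what it should show.

step 14, x = 4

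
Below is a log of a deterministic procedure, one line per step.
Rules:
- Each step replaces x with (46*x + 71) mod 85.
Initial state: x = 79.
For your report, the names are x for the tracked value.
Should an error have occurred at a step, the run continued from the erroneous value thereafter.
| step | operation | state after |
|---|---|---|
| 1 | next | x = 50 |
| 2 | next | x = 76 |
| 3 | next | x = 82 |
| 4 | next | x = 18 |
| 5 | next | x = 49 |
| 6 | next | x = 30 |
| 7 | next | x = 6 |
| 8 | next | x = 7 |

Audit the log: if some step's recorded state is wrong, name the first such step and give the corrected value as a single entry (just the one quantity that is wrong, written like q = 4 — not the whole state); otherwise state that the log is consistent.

Recomputing the run from the initial state:
step 1: x = 50
step 2: x = 76
step 3: x = 82
step 4: x = 18
step 5: x = 49
step 6: x = 30
step 7: x = 6
step 8: x = 7
This matches the log at every step.

no error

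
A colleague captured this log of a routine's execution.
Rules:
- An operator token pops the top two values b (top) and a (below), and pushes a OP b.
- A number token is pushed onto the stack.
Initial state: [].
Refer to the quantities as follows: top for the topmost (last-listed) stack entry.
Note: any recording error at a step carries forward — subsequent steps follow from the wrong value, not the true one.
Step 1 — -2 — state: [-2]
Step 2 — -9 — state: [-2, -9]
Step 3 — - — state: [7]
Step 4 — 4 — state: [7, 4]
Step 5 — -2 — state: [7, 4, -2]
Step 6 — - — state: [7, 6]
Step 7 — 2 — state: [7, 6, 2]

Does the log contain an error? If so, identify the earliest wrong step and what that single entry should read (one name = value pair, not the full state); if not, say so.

no error

Step 1: push -2: top = -2 — exactly as logged.
Step 2: push -9: top = -9 — no discrepancy.
Step 3: -2 - -9 = 7 — same as recorded.
Step 4: push 4: top = 4 — consistent with the log.
Step 5: push -2: top = -2 — same as recorded.
Step 6: 4 - -2 = 6 — agrees with the log.
Step 7: push 2: top = 2 — in agreement.
Nothing is out of place; the run is error-free.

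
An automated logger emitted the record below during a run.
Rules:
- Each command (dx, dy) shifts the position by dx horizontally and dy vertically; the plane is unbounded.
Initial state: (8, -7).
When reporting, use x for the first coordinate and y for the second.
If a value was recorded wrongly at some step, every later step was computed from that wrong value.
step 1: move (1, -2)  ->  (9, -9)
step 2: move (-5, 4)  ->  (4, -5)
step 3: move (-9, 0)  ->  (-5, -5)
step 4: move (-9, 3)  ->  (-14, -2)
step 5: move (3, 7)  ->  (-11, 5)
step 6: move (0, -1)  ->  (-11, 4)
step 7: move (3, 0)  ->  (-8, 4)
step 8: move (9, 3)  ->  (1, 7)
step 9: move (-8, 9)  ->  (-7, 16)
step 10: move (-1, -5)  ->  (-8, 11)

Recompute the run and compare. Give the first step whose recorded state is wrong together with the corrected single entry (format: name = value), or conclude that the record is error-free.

no error

Step 1: x = 8 + (1) = 9, y = -7 + (-2) = -9 — in agreement.
Step 2: x = 9 + (-5) = 4, y = -9 + (4) = -5 — no discrepancy.
Step 3: x = 4 + (-9) = -5, y = -5 + (0) = -5 — agrees with the record.
Step 4: x = -5 + (-9) = -14, y = -5 + (3) = -2 — in agreement.
Step 5: x = -14 + (3) = -11, y = -2 + (7) = 5 — agrees with the record.
Step 6: x = -11 + (0) = -11, y = 5 + (-1) = 4 — agrees with the record.
Step 7: x = -11 + (3) = -8, y = 4 + (0) = 4 — same as recorded.
Step 8: x = -8 + (9) = 1, y = 4 + (3) = 7 — verified.
Step 9: x = 1 + (-8) = -7, y = 7 + (9) = 16 — matches.
Step 10: x = -7 + (-1) = -8, y = 16 + (-5) = 11 — same as recorded.
The whole run recomputes cleanly — no discrepancies.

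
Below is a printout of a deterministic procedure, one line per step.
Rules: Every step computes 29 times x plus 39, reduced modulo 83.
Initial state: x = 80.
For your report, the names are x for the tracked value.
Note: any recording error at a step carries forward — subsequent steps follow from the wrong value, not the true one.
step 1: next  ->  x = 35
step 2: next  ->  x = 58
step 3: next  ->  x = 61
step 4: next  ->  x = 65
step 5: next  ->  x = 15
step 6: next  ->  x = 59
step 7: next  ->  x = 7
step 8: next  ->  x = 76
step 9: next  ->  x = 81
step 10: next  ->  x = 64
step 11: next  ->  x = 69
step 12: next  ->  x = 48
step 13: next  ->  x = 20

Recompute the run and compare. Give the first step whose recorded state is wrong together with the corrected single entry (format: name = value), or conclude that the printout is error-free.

step 9, x = 2

step 1: x = (29*80 + 39) mod 83 = 35 -> exactly as logged
step 2: x = (29*35 + 39) mod 83 = 58 -> no discrepancy
step 3: x = (29*58 + 39) mod 83 = 61 -> matches
step 4: x = (29*61 + 39) mod 83 = 65 -> consistent with the printout
step 5: x = (29*65 + 39) mod 83 = 15 -> matches
step 6: x = (29*15 + 39) mod 83 = 59 -> exactly as logged
step 7: x = (29*59 + 39) mod 83 = 7 -> confirmed correct
step 8: x = (29*7 + 39) mod 83 = 76 -> no discrepancy
step 9: x = (29*76 + 39) mod 83 = 2 -> this is not what the printout shows
First incorrect step: 9; the correct value is x = 2.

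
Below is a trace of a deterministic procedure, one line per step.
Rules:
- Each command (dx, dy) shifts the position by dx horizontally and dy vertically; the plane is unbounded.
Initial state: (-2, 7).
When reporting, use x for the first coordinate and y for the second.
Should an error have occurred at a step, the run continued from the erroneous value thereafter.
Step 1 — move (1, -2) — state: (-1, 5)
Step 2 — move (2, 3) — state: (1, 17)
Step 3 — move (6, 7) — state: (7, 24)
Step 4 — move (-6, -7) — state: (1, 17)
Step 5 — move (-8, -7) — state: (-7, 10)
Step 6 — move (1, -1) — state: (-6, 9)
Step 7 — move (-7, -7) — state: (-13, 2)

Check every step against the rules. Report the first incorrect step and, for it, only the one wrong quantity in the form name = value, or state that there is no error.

1. x = -2 + (1) = -1, y = 7 + (-2) = 5 (same as recorded)
2. x = -1 + (2) = 1, y = 5 + (3) = 8 (the trace disagrees here)
So the first discrepancy is step 2, where the right value is y = 8.

step 2, y = 8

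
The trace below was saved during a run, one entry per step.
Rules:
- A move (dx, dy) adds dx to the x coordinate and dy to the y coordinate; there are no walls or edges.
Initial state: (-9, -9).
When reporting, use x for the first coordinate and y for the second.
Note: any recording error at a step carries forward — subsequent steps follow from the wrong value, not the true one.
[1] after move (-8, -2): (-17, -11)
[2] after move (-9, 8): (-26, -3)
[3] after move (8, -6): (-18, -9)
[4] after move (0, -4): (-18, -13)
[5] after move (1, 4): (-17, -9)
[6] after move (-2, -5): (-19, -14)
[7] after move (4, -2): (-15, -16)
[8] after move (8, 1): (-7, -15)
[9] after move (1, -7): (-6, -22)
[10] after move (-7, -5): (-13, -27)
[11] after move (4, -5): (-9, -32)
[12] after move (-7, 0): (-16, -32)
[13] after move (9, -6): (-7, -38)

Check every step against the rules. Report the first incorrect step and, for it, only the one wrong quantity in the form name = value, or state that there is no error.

1. x = -9 + (-8) = -17, y = -9 + (-2) = -11 (agrees with the trace)
2. x = -17 + (-9) = -26, y = -11 + (8) = -3 (consistent with the trace)
3. x = -26 + (8) = -18, y = -3 + (-6) = -9 (same as recorded)
4. x = -18 + (0) = -18, y = -9 + (-4) = -13 (verified)
5. x = -18 + (1) = -17, y = -13 + (4) = -9 (confirmed correct)
6. x = -17 + (-2) = -19, y = -9 + (-5) = -14 (matches)
7. x = -19 + (4) = -15, y = -14 + (-2) = -16 (exactly as logged)
8. x = -15 + (8) = -7, y = -16 + (1) = -15 (in agreement)
9. x = -7 + (1) = -6, y = -15 + (-7) = -22 (verified)
10. x = -6 + (-7) = -13, y = -22 + (-5) = -27 (same as recorded)
11. x = -13 + (4) = -9, y = -27 + (-5) = -32 (confirmed correct)
12. x = -9 + (-7) = -16, y = -32 + (0) = -32 (consistent with the trace)
13. x = -16 + (9) = -7, y = -32 + (-6) = -38 (in agreement)
No step deviates from the rules.

no error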